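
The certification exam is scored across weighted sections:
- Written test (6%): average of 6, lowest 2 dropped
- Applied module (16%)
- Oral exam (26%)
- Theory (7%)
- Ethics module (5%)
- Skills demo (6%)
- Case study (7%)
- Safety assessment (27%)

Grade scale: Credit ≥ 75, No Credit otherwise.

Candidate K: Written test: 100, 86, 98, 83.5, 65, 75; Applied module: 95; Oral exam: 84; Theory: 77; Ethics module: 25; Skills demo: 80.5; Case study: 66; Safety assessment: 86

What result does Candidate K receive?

Written test: drop 65, 75 → average of remaining 4 = 367.5/4 = 91.875
Weighted total:
  Written test 91.875 × 0.06 = 5.5125
  Applied module 95 × 0.16 = 15.2
  Oral exam 84 × 0.26 = 21.84
  Theory 77 × 0.07 = 5.39
  Ethics module 25 × 0.05 = 1.25
  Skills demo 80.5 × 0.06 = 4.83
  Case study 66 × 0.07 = 4.62
  Safety assessment 86 × 0.27 = 23.22
Sum = 81.8625
81.8625 ≥ 75 → Credit

Credit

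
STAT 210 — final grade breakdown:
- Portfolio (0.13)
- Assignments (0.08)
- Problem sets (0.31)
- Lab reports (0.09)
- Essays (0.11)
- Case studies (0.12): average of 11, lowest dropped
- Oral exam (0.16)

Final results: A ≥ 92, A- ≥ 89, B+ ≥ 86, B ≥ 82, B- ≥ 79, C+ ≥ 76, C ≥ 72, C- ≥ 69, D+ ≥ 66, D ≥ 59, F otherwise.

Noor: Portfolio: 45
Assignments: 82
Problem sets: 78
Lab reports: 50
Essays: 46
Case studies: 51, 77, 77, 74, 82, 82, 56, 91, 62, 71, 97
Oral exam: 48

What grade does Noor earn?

D

Case studies: drop 51 → average of remaining 10 = 769/10 = 76.9
Weighted total:
  Portfolio 45 × 0.13 = 5.85
  Assignments 82 × 0.08 = 6.56
  Problem sets 78 × 0.31 = 24.18
  Lab reports 50 × 0.09 = 4.5
  Essays 46 × 0.11 = 5.06
  Case studies 76.9 × 0.12 = 9.228
  Oral exam 48 × 0.16 = 7.68
Sum = 63.058
63.058 is ≥ 59 and < 66 → D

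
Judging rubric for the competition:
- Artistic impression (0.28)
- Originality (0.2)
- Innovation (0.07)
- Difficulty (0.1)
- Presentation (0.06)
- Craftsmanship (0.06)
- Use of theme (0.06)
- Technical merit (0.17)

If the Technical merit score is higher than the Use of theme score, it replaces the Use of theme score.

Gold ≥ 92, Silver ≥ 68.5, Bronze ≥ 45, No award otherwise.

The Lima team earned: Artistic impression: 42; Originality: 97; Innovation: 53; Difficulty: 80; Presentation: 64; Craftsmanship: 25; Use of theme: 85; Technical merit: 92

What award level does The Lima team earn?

Technical merit (92) > Use of theme (85), so Use of theme counts as 92.
Weighted total:
  Artistic impression 42 × 0.28 = 11.76
  Originality 97 × 0.2 = 19.4
  Innovation 53 × 0.07 = 3.71
  Difficulty 80 × 0.1 = 8
  Presentation 64 × 0.06 = 3.84
  Craftsmanship 25 × 0.06 = 1.5
  Use of theme 92 × 0.06 = 5.52
  Technical merit 92 × 0.17 = 15.64
Sum = 69.37
69.37 is ≥ 68.5 and < 92 → Silver

Silver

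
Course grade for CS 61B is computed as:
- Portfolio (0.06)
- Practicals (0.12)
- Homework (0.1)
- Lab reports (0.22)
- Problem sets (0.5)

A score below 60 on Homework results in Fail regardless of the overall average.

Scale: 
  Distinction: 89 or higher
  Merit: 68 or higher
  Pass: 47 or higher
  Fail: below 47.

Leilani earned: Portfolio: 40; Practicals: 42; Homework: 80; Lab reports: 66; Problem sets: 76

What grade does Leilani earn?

Homework score 80 ≥ 60: minimum met.
Weighted total:
  Portfolio 40 × 0.06 = 2.4
  Practicals 42 × 0.12 = 5.04
  Homework 80 × 0.1 = 8
  Lab reports 66 × 0.22 = 14.52
  Problem sets 76 × 0.5 = 38
Sum = 67.96
67.96 is ≥ 47 and < 68 → Pass

Pass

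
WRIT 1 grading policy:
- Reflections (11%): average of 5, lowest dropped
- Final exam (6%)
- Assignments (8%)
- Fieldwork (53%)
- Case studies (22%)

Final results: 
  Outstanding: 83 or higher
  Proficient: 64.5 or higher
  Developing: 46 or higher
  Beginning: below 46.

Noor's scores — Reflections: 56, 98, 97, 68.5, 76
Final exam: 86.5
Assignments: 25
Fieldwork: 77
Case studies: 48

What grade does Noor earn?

Proficient

Reflections: drop 56 → average of remaining 4 = 339.5/4 = 84.875
Weighted total:
  Reflections 84.875 × 0.11 = 9.33625
  Final exam 86.5 × 0.06 = 5.19
  Assignments 25 × 0.08 = 2
  Fieldwork 77 × 0.53 = 40.81
  Case studies 48 × 0.22 = 10.56
Sum = 67.89625
67.89625 is ≥ 64.5 and < 83 → Proficient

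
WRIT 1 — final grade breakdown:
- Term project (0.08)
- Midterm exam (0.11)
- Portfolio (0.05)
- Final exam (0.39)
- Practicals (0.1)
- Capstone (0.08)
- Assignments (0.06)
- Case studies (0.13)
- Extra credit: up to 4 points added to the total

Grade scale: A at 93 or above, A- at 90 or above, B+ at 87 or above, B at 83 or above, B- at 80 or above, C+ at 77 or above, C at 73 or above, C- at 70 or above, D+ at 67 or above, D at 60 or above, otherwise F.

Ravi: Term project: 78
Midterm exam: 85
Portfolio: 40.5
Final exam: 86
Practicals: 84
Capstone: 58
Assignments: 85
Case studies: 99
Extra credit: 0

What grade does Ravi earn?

Weighted total:
  Term project 78 × 0.08 = 6.24
  Midterm exam 85 × 0.11 = 9.35
  Portfolio 40.5 × 0.05 = 2.025
  Final exam 86 × 0.39 = 33.54
  Practicals 84 × 0.1 = 8.4
  Capstone 58 × 0.08 = 4.64
  Assignments 85 × 0.06 = 5.1
  Case studies 99 × 0.13 = 12.87
Sum = 82.165
Extra credit: 82.165 + 0 = 82.165
82.165 is ≥ 80 and < 83 → B-

B-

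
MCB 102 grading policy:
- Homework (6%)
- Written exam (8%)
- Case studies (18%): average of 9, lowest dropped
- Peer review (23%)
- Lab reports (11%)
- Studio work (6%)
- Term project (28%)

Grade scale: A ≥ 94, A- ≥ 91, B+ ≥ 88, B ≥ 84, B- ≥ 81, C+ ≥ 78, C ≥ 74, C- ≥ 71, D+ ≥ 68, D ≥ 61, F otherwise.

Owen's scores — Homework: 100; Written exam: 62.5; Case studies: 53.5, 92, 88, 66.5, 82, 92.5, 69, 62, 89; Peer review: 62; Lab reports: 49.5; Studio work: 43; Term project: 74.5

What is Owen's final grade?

Case studies: drop 53.5 → average of remaining 8 = 641/8 = 80.125
Weighted total:
  Homework 100 × 0.06 = 6
  Written exam 62.5 × 0.08 = 5
  Case studies 80.125 × 0.18 = 14.4225
  Peer review 62 × 0.23 = 14.26
  Lab reports 49.5 × 0.11 = 5.445
  Studio work 43 × 0.06 = 2.58
  Term project 74.5 × 0.28 = 20.86
Sum = 68.5675
68.5675 is ≥ 68 and < 71 → D+

D+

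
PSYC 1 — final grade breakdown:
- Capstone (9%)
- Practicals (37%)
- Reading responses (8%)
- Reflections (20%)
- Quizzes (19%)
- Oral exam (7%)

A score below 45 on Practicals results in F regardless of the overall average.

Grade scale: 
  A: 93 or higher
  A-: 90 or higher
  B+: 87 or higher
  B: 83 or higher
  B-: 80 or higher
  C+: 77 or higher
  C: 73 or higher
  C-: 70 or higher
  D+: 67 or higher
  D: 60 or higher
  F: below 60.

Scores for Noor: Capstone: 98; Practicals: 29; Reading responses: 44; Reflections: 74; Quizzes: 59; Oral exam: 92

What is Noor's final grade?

F

Practicals score 29 < 45: minimum not met.
Weighted total:
  Capstone 98 × 0.09 = 8.82
  Practicals 29 × 0.37 = 10.73
  Reading responses 44 × 0.08 = 3.52
  Reflections 74 × 0.2 = 14.8
  Quizzes 59 × 0.19 = 11.21
  Oral exam 92 × 0.07 = 6.44
Sum = 55.52
Because the Practicals minimum was not met, the result is F.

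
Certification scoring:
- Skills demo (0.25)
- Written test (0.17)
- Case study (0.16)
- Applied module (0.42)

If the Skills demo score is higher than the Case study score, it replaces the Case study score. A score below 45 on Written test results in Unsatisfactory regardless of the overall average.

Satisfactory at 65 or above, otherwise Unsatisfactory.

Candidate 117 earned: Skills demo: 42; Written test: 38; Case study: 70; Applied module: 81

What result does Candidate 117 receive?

Unsatisfactory

Skills demo (42) ≤ Case study (70), so Case study stays at 70.
Written test score 38 < 45: minimum not met.
Weighted total:
  Skills demo 42 × 0.25 = 10.5
  Written test 38 × 0.17 = 6.46
  Case study 70 × 0.16 = 11.2
  Applied module 81 × 0.42 = 34.02
Sum = 62.18
Because the Written test minimum was not met, the result is Unsatisfactory.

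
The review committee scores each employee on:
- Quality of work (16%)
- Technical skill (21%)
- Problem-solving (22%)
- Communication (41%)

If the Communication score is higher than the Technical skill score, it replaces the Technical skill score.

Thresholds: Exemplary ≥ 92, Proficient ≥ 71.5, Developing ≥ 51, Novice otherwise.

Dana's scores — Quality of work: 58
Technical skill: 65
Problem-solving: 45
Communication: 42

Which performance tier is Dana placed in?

Communication (42) ≤ Technical skill (65), so Technical skill stays at 65.
Weighted total:
  Quality of work 58 × 0.16 = 9.28
  Technical skill 65 × 0.21 = 13.65
  Problem-solving 45 × 0.22 = 9.9
  Communication 42 × 0.41 = 17.22
Sum = 50.05
50.05 < 51 → Novice

Novice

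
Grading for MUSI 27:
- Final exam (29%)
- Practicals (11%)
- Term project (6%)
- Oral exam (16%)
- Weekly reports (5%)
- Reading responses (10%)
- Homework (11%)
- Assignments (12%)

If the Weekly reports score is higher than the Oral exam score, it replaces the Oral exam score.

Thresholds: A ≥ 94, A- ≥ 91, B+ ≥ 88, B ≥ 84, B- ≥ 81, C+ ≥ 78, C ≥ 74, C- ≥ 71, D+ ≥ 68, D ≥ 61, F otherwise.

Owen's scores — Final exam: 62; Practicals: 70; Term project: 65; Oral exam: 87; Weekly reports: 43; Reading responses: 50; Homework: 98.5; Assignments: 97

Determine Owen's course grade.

C-

Weekly reports (43) ≤ Oral exam (87), so Oral exam stays at 87.
Weighted total:
  Final exam 62 × 0.29 = 17.98
  Practicals 70 × 0.11 = 7.7
  Term project 65 × 0.06 = 3.9
  Oral exam 87 × 0.16 = 13.92
  Weekly reports 43 × 0.05 = 2.15
  Reading responses 50 × 0.1 = 5
  Homework 98.5 × 0.11 = 10.835
  Assignments 97 × 0.12 = 11.64
Sum = 73.125
73.125 is ≥ 71 and < 74 → C-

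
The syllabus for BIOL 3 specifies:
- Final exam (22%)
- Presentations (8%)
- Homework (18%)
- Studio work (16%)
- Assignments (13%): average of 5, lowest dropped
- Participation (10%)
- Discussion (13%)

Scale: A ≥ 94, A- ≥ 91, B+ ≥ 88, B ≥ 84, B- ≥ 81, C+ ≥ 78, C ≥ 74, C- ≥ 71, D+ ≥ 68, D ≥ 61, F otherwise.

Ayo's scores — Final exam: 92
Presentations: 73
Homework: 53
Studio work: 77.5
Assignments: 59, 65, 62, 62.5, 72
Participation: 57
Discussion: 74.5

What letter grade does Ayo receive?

C-

Assignments: drop 59 → average of remaining 4 = 261.5/4 = 65.375
Weighted total:
  Final exam 92 × 0.22 = 20.24
  Presentations 73 × 0.08 = 5.84
  Homework 53 × 0.18 = 9.54
  Studio work 77.5 × 0.16 = 12.4
  Assignments 65.375 × 0.13 = 8.49875
  Participation 57 × 0.1 = 5.7
  Discussion 74.5 × 0.13 = 9.685
Sum = 71.90375
71.90375 is ≥ 71 and < 74 → C-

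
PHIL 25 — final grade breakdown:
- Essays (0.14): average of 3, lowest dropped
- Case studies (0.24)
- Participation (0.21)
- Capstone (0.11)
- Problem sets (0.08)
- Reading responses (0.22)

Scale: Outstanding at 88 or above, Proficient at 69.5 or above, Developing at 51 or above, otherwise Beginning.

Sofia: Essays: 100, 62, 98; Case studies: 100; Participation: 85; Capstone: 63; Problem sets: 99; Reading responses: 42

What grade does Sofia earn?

Proficient

Essays: drop 62 → average of remaining 2 = 198/2 = 99
Weighted total:
  Essays 99 × 0.14 = 13.86
  Case studies 100 × 0.24 = 24
  Participation 85 × 0.21 = 17.85
  Capstone 63 × 0.11 = 6.93
  Problem sets 99 × 0.08 = 7.92
  Reading responses 42 × 0.22 = 9.24
Sum = 79.8
79.8 is ≥ 69.5 and < 88 → Proficient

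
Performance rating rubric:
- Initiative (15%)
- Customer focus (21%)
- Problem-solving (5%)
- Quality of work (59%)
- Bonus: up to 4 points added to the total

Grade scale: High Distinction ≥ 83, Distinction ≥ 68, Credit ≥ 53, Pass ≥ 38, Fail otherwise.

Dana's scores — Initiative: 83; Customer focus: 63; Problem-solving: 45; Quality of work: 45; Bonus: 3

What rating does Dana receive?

Weighted total:
  Initiative 83 × 0.15 = 12.45
  Customer focus 63 × 0.21 = 13.23
  Problem-solving 45 × 0.05 = 2.25
  Quality of work 45 × 0.59 = 26.55
Sum = 54.48
Bonus: 54.48 + 3 = 57.48
57.48 is ≥ 53 and < 68 → Credit

Credit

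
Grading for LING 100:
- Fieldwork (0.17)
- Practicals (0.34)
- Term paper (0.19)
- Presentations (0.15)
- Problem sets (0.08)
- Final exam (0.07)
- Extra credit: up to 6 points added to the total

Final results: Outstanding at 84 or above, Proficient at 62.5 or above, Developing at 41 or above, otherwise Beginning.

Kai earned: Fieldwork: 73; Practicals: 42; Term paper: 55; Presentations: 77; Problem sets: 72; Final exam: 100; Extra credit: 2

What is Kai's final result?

Proficient

Weighted total:
  Fieldwork 73 × 0.17 = 12.41
  Practicals 42 × 0.34 = 14.28
  Term paper 55 × 0.19 = 10.45
  Presentations 77 × 0.15 = 11.55
  Problem sets 72 × 0.08 = 5.76
  Final exam 100 × 0.07 = 7
Sum = 61.45
Extra credit: 61.45 + 2 = 63.45
63.45 is ≥ 62.5 and < 84 → Proficient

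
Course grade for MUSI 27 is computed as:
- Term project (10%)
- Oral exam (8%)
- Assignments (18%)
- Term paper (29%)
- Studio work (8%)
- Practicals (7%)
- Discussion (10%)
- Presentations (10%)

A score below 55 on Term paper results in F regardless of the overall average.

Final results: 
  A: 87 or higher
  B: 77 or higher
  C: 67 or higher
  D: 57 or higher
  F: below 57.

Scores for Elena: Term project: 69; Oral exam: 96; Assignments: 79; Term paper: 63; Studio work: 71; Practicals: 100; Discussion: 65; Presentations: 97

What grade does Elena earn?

Term paper score 63 ≥ 55: minimum met.
Weighted total:
  Term project 69 × 0.1 = 6.9
  Oral exam 96 × 0.08 = 7.68
  Assignments 79 × 0.18 = 14.22
  Term paper 63 × 0.29 = 18.27
  Studio work 71 × 0.08 = 5.68
  Practicals 100 × 0.07 = 7
  Discussion 65 × 0.1 = 6.5
  Presentations 97 × 0.1 = 9.7
Sum = 75.95
75.95 is ≥ 67 and < 77 → C

C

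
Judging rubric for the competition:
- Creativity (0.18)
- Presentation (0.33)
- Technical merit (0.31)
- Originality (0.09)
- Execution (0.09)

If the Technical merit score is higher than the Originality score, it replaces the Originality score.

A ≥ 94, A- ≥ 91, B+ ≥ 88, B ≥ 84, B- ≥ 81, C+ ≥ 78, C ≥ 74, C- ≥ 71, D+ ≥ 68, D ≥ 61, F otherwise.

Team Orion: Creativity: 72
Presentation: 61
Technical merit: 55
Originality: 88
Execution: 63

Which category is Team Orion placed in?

Technical merit (55) ≤ Originality (88), so Originality stays at 88.
Weighted total:
  Creativity 72 × 0.18 = 12.96
  Presentation 61 × 0.33 = 20.13
  Technical merit 55 × 0.31 = 17.05
  Originality 88 × 0.09 = 7.92
  Execution 63 × 0.09 = 5.67
Sum = 63.73
63.73 is ≥ 61 and < 68 → D

D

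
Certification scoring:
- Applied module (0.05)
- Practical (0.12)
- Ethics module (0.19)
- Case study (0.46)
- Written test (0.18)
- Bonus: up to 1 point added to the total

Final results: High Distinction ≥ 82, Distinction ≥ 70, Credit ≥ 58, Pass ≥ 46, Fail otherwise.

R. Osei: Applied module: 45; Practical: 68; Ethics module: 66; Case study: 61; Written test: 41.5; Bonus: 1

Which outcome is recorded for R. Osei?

Credit

Weighted total:
  Applied module 45 × 0.05 = 2.25
  Practical 68 × 0.12 = 8.16
  Ethics module 66 × 0.19 = 12.54
  Case study 61 × 0.46 = 28.06
  Written test 41.5 × 0.18 = 7.47
Sum = 58.48
Bonus: 58.48 + 1 = 59.48
59.48 is ≥ 58 and < 70 → Credit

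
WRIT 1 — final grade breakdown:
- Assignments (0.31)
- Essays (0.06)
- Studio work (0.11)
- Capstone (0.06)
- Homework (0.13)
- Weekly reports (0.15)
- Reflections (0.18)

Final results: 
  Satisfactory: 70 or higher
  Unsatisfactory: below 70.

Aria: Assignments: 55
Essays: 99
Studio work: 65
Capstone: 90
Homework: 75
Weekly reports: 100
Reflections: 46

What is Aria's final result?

Unsatisfactory

Weighted total:
  Assignments 55 × 0.31 = 17.05
  Essays 99 × 0.06 = 5.94
  Studio work 65 × 0.11 = 7.15
  Capstone 90 × 0.06 = 5.4
  Homework 75 × 0.13 = 9.75
  Weekly reports 100 × 0.15 = 15
  Reflections 46 × 0.18 = 8.28
Sum = 68.57
68.57 < 70 → Unsatisfactory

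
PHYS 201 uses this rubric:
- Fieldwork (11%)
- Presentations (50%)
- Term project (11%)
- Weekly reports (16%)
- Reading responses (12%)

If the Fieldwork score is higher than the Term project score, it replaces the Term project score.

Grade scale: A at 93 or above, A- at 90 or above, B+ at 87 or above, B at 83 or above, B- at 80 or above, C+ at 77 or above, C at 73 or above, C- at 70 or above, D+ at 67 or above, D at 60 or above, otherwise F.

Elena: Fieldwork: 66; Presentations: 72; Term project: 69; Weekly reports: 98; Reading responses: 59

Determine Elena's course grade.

C

Fieldwork (66) ≤ Term project (69), so Term project stays at 69.
Weighted total:
  Fieldwork 66 × 0.11 = 7.26
  Presentations 72 × 0.5 = 36
  Term project 69 × 0.11 = 7.59
  Weekly reports 98 × 0.16 = 15.68
  Reading responses 59 × 0.12 = 7.08
Sum = 73.61
73.61 is ≥ 73 and < 77 → C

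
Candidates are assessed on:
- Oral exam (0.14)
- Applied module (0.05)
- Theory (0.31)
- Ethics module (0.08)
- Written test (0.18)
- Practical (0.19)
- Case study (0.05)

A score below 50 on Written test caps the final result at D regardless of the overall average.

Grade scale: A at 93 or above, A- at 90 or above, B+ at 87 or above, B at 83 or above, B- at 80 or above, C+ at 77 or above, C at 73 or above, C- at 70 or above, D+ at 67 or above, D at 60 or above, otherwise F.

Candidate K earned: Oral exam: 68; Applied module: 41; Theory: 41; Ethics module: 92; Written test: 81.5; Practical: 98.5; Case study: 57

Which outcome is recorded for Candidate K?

Written test score 81.5 ≥ 50: minimum met.
Weighted total:
  Oral exam 68 × 0.14 = 9.52
  Applied module 41 × 0.05 = 2.05
  Theory 41 × 0.31 = 12.71
  Ethics module 92 × 0.08 = 7.36
  Written test 81.5 × 0.18 = 14.67
  Practical 98.5 × 0.19 = 18.715
  Case study 57 × 0.05 = 2.85
Sum = 67.875
67.875 is ≥ 67 and < 70 → D+

D+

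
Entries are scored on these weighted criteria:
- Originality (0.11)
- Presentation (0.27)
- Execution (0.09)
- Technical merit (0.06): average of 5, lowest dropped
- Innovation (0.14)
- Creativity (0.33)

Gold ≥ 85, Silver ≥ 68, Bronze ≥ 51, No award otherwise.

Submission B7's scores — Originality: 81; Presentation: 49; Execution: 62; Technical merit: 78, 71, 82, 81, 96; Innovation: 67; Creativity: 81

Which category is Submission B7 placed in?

Silver

Technical merit: drop 71 → average of remaining 4 = 337/4 = 84.25
Weighted total:
  Originality 81 × 0.11 = 8.91
  Presentation 49 × 0.27 = 13.23
  Execution 62 × 0.09 = 5.58
  Technical merit 84.25 × 0.06 = 5.055
  Innovation 67 × 0.14 = 9.38
  Creativity 81 × 0.33 = 26.73
Sum = 68.885
68.885 is ≥ 68 and < 85 → Silver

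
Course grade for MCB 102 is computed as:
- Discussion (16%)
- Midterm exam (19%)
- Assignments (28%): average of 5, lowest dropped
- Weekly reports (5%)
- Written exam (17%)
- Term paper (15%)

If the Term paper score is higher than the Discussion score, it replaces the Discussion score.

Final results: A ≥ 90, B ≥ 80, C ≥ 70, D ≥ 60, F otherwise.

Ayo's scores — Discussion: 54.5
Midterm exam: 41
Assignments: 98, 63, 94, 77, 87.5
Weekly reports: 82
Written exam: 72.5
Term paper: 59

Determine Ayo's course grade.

D

Assignments: drop 63 → average of remaining 4 = 356.5/4 = 89.125
Term paper (59) > Discussion (54.5), so Discussion counts as 59.
Weighted total:
  Discussion 59 × 0.16 = 9.44
  Midterm exam 41 × 0.19 = 7.79
  Assignments 89.125 × 0.28 = 24.955
  Weekly reports 82 × 0.05 = 4.1
  Written exam 72.5 × 0.17 = 12.325
  Term paper 59 × 0.15 = 8.85
Sum = 67.46
67.46 is ≥ 60 and < 70 → D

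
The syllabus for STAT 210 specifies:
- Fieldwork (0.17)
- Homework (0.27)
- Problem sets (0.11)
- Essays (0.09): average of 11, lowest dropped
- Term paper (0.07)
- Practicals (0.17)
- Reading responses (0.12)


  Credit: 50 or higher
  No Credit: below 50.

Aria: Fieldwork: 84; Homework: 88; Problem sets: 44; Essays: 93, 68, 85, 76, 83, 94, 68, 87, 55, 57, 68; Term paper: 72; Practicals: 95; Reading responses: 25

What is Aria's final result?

Credit

Essays: drop 55 → average of remaining 10 = 779/10 = 77.9
Weighted total:
  Fieldwork 84 × 0.17 = 14.28
  Homework 88 × 0.27 = 23.76
  Problem sets 44 × 0.11 = 4.84
  Essays 77.9 × 0.09 = 7.011
  Term paper 72 × 0.07 = 5.04
  Practicals 95 × 0.17 = 16.15
  Reading responses 25 × 0.12 = 3
Sum = 74.081
74.081 ≥ 50 → Credit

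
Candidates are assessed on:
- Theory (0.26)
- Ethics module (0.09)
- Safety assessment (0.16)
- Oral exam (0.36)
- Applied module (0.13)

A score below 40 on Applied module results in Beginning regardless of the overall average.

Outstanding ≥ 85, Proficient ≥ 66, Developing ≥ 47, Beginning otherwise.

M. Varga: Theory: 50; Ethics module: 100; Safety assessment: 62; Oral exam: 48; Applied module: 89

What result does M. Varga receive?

Developing

Applied module score 89 ≥ 40: minimum met.
Weighted total:
  Theory 50 × 0.26 = 13
  Ethics module 100 × 0.09 = 9
  Safety assessment 62 × 0.16 = 9.92
  Oral exam 48 × 0.36 = 17.28
  Applied module 89 × 0.13 = 11.57
Sum = 60.77
60.77 is ≥ 47 and < 66 → Developing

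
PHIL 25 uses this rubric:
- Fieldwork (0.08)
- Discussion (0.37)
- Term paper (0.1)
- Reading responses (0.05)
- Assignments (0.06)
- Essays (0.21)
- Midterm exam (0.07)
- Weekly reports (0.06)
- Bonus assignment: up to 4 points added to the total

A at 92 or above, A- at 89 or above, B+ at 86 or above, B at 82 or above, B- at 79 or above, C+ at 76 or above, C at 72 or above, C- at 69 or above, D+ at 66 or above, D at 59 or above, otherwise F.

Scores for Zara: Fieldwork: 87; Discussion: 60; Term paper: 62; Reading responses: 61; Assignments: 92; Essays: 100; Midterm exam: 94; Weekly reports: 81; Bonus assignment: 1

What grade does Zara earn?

Weighted total:
  Fieldwork 87 × 0.08 = 6.96
  Discussion 60 × 0.37 = 22.2
  Term paper 62 × 0.1 = 6.2
  Reading responses 61 × 0.05 = 3.05
  Assignments 92 × 0.06 = 5.52
  Essays 100 × 0.21 = 21
  Midterm exam 94 × 0.07 = 6.58
  Weekly reports 81 × 0.06 = 4.86
Sum = 76.37
Bonus assignment: 76.37 + 1 = 77.37
77.37 is ≥ 76 and < 79 → C+

C+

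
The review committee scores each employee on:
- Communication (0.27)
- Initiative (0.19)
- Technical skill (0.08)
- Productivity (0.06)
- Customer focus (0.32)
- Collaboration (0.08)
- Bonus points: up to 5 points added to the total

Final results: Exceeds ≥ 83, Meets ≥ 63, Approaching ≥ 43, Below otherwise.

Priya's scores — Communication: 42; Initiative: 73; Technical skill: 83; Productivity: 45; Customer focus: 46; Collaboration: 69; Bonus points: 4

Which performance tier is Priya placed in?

Weighted total:
  Communication 42 × 0.27 = 11.34
  Initiative 73 × 0.19 = 13.87
  Technical skill 83 × 0.08 = 6.64
  Productivity 45 × 0.06 = 2.7
  Customer focus 46 × 0.32 = 14.72
  Collaboration 69 × 0.08 = 5.52
Sum = 54.79
Bonus points: 54.79 + 4 = 58.79
58.79 is ≥ 43 and < 63 → Approaching

Approaching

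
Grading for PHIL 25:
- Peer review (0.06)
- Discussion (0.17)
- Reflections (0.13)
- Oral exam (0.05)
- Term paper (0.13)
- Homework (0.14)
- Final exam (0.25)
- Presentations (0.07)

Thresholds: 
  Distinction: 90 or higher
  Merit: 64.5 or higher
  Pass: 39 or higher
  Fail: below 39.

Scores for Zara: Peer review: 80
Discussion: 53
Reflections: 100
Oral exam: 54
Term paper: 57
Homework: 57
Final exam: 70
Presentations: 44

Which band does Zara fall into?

Merit

Weighted total:
  Peer review 80 × 0.06 = 4.8
  Discussion 53 × 0.17 = 9.01
  Reflections 100 × 0.13 = 13
  Oral exam 54 × 0.05 = 2.7
  Term paper 57 × 0.13 = 7.41
  Homework 57 × 0.14 = 7.98
  Final exam 70 × 0.25 = 17.5
  Presentations 44 × 0.07 = 3.08
Sum = 65.48
65.48 is ≥ 64.5 and < 90 → Merit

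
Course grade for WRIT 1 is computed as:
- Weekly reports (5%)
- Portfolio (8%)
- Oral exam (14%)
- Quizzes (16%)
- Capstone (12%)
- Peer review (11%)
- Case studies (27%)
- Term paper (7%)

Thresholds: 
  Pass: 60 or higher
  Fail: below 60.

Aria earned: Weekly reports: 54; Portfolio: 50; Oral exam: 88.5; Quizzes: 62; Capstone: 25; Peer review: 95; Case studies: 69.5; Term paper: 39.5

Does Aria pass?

Weighted total:
  Weekly reports 54 × 0.05 = 2.7
  Portfolio 50 × 0.08 = 4
  Oral exam 88.5 × 0.14 = 12.39
  Quizzes 62 × 0.16 = 9.92
  Capstone 25 × 0.12 = 3
  Peer review 95 × 0.11 = 10.45
  Case studies 69.5 × 0.27 = 18.765
  Term paper 39.5 × 0.07 = 2.765
Sum = 63.99
63.99 ≥ 60 → Pass

Pass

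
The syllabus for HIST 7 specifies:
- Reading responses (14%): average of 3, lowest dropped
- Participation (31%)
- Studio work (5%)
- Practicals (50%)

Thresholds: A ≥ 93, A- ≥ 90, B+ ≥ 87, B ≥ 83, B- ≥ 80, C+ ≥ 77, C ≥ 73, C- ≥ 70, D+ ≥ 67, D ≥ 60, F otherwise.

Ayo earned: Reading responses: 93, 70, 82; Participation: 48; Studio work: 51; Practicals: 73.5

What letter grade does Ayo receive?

Reading responses: drop 70 → average of remaining 2 = 175/2 = 87.5
Weighted total:
  Reading responses 87.5 × 0.14 = 12.25
  Participation 48 × 0.31 = 14.88
  Studio work 51 × 0.05 = 2.55
  Practicals 73.5 × 0.5 = 36.75
Sum = 66.43
66.43 is ≥ 60 and < 67 → D

D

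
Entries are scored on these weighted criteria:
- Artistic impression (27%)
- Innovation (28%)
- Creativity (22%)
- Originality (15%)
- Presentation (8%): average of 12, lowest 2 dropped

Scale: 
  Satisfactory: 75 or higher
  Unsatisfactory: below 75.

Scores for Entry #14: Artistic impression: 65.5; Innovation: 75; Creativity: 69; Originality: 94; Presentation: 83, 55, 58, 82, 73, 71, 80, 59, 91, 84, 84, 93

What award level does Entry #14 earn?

Presentation: drop 55, 58 → average of remaining 10 = 800/10 = 80
Weighted total:
  Artistic impression 65.5 × 0.27 = 17.685
  Innovation 75 × 0.28 = 21
  Creativity 69 × 0.22 = 15.18
  Originality 94 × 0.15 = 14.1
  Presentation 80 × 0.08 = 6.4
Sum = 74.365
74.365 < 75 → Unsatisfactory

Unsatisfactory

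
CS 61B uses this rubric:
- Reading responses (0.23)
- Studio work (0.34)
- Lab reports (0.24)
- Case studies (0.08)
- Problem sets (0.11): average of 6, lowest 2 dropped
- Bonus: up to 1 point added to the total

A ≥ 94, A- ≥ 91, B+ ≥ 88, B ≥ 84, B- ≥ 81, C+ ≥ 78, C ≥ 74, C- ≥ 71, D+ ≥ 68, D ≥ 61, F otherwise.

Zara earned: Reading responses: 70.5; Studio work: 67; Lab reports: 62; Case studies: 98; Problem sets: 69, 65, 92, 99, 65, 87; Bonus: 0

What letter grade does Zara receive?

Problem sets: drop 65, 65 → average of remaining 4 = 347/4 = 86.75
Weighted total:
  Reading responses 70.5 × 0.23 = 16.215
  Studio work 67 × 0.34 = 22.78
  Lab reports 62 × 0.24 = 14.88
  Case studies 98 × 0.08 = 7.84
  Problem sets 86.75 × 0.11 = 9.5425
Sum = 71.2575
Bonus: 71.2575 + 0 = 71.2575
71.2575 is ≥ 71 and < 74 → C-

C-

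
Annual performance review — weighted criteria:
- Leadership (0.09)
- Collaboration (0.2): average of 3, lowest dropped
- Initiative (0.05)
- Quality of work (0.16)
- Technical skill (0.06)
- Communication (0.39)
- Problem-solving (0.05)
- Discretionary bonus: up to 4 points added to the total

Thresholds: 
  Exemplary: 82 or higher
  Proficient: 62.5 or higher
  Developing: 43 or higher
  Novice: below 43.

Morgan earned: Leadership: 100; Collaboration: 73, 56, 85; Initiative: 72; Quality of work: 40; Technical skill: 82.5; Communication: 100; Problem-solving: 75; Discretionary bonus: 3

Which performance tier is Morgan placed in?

Collaboration: drop 56 → average of remaining 2 = 158/2 = 79
Weighted total:
  Leadership 100 × 0.09 = 9
  Collaboration 79 × 0.2 = 15.8
  Initiative 72 × 0.05 = 3.6
  Quality of work 40 × 0.16 = 6.4
  Technical skill 82.5 × 0.06 = 4.95
  Communication 100 × 0.39 = 39
  Problem-solving 75 × 0.05 = 3.75
Sum = 82.5
Discretionary bonus: 82.5 + 3 = 85.5
85.5 ≥ 82 → Exemplary

Exemplary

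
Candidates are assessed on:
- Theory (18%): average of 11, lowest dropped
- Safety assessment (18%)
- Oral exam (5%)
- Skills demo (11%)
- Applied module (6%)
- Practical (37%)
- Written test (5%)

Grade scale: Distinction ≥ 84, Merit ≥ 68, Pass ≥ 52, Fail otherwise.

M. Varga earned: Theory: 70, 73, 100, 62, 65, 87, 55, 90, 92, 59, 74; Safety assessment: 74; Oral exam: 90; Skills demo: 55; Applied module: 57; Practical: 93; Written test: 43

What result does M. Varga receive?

Theory: drop 55 → average of remaining 10 = 772/10 = 77.2
Weighted total:
  Theory 77.2 × 0.18 = 13.896
  Safety assessment 74 × 0.18 = 13.32
  Oral exam 90 × 0.05 = 4.5
  Skills demo 55 × 0.11 = 6.05
  Applied module 57 × 0.06 = 3.42
  Practical 93 × 0.37 = 34.41
  Written test 43 × 0.05 = 2.15
Sum = 77.746
77.746 is ≥ 68 and < 84 → Merit

Merit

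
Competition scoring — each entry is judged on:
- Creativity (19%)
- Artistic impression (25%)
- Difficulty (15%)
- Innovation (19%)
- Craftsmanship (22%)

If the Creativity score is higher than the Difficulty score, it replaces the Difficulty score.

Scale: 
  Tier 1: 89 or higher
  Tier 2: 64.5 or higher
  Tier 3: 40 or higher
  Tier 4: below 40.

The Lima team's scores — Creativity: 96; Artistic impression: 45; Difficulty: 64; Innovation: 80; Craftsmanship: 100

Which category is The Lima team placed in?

Creativity (96) > Difficulty (64), so Difficulty counts as 96.
Weighted total:
  Creativity 96 × 0.19 = 18.24
  Artistic impression 45 × 0.25 = 11.25
  Difficulty 96 × 0.15 = 14.4
  Innovation 80 × 0.19 = 15.2
  Craftsmanship 100 × 0.22 = 22
Sum = 81.09
81.09 is ≥ 64.5 and < 89 → Tier 2

Tier 2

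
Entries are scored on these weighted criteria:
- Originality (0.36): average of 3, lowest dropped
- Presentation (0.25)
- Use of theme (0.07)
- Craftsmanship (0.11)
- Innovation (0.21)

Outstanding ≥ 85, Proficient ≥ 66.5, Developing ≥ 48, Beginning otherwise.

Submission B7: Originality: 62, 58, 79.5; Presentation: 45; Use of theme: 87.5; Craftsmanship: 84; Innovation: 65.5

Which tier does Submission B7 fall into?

Originality: drop 58 → average of remaining 2 = 141.5/2 = 70.75
Weighted total:
  Originality 70.75 × 0.36 = 25.47
  Presentation 45 × 0.25 = 11.25
  Use of theme 87.5 × 0.07 = 6.125
  Craftsmanship 84 × 0.11 = 9.24
  Innovation 65.5 × 0.21 = 13.755
Sum = 65.84
65.84 is ≥ 48 and < 66.5 → Developing

Developing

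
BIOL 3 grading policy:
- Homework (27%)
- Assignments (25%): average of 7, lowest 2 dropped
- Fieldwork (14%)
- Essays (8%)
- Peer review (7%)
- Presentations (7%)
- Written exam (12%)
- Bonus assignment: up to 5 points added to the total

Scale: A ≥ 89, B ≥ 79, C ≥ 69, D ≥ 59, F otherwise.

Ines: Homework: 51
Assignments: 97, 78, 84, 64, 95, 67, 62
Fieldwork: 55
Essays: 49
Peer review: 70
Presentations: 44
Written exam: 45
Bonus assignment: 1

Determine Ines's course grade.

Assignments: drop 62, 64 → average of remaining 5 = 421/5 = 84.2
Weighted total:
  Homework 51 × 0.27 = 13.77
  Assignments 84.2 × 0.25 = 21.05
  Fieldwork 55 × 0.14 = 7.7
  Essays 49 × 0.08 = 3.92
  Peer review 70 × 0.07 = 4.9
  Presentations 44 × 0.07 = 3.08
  Written exam 45 × 0.12 = 5.4
Sum = 59.82
Bonus assignment: 59.82 + 1 = 60.82
60.82 is ≥ 59 and < 69 → D

D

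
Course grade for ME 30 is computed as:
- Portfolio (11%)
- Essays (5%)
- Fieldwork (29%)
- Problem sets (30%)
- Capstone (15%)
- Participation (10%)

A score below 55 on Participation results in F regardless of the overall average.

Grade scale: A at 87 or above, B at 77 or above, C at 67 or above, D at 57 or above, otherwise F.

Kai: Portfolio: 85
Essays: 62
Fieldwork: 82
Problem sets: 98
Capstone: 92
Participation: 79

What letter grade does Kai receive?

Participation score 79 ≥ 55: minimum met.
Weighted total:
  Portfolio 85 × 0.11 = 9.35
  Essays 62 × 0.05 = 3.1
  Fieldwork 82 × 0.29 = 23.78
  Problem sets 98 × 0.3 = 29.4
  Capstone 92 × 0.15 = 13.8
  Participation 79 × 0.1 = 7.9
Sum = 87.33
87.33 ≥ 87 → A

A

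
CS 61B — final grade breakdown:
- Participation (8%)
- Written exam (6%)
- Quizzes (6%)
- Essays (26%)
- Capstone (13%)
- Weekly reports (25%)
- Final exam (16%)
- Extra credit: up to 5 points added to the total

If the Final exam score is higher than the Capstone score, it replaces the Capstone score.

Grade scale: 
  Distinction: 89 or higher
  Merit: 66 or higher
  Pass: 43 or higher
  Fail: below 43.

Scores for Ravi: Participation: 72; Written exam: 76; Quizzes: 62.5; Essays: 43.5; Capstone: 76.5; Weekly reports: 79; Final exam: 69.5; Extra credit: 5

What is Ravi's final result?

Final exam (69.5) ≤ Capstone (76.5), so Capstone stays at 76.5.
Weighted total:
  Participation 72 × 0.08 = 5.76
  Written exam 76 × 0.06 = 4.56
  Quizzes 62.5 × 0.06 = 3.75
  Essays 43.5 × 0.26 = 11.31
  Capstone 76.5 × 0.13 = 9.945
  Weekly reports 79 × 0.25 = 19.75
  Final exam 69.5 × 0.16 = 11.12
Sum = 66.195
Extra credit: 66.195 + 5 = 71.195
71.195 is ≥ 66 and < 89 → Merit

Merit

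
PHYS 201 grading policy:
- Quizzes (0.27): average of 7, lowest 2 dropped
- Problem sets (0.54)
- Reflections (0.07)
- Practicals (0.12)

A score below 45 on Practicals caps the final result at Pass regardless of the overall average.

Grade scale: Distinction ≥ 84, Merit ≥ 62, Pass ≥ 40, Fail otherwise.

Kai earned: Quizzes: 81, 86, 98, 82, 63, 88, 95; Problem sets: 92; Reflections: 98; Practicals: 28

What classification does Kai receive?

Quizzes: drop 63, 81 → average of remaining 5 = 449/5 = 89.8
Practicals score 28 < 45: minimum not met.
Weighted total:
  Quizzes 89.8 × 0.27 = 24.246
  Problem sets 92 × 0.54 = 49.68
  Reflections 98 × 0.07 = 6.86
  Practicals 28 × 0.12 = 3.36
Sum = 84.146
84.146 would be Distinction; cap at Pass applies → Pass.

Pass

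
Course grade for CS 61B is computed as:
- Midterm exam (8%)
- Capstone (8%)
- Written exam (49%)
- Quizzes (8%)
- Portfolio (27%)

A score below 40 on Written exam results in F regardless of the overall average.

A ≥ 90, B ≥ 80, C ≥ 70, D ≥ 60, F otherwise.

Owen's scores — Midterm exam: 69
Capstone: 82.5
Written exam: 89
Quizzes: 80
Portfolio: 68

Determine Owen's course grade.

B

Written exam score 89 ≥ 40: minimum met.
Weighted total:
  Midterm exam 69 × 0.08 = 5.52
  Capstone 82.5 × 0.08 = 6.6
  Written exam 89 × 0.49 = 43.61
  Quizzes 80 × 0.08 = 6.4
  Portfolio 68 × 0.27 = 18.36
Sum = 80.49
80.49 is ≥ 80 and < 90 → B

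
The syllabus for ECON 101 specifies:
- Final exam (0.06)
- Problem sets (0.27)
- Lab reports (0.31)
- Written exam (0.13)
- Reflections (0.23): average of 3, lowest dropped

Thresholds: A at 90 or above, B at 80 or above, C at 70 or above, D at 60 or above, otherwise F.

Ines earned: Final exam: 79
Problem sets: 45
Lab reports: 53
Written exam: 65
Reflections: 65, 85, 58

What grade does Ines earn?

F

Reflections: drop 58 → average of remaining 2 = 150/2 = 75
Weighted total:
  Final exam 79 × 0.06 = 4.74
  Problem sets 45 × 0.27 = 12.15
  Lab reports 53 × 0.31 = 16.43
  Written exam 65 × 0.13 = 8.45
  Reflections 75 × 0.23 = 17.25
Sum = 59.02
59.02 < 60 → F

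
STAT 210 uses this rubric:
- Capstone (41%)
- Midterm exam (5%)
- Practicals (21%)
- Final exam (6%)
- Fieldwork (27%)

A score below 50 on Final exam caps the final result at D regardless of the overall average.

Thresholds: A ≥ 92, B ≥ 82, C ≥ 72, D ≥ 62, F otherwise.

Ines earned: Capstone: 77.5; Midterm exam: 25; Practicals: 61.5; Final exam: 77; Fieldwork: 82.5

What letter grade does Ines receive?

Final exam score 77 ≥ 50: minimum met.
Weighted total:
  Capstone 77.5 × 0.41 = 31.775
  Midterm exam 25 × 0.05 = 1.25
  Practicals 61.5 × 0.21 = 12.915
  Final exam 77 × 0.06 = 4.62
  Fieldwork 82.5 × 0.27 = 22.275
Sum = 72.835
72.835 is ≥ 72 and < 82 → C

C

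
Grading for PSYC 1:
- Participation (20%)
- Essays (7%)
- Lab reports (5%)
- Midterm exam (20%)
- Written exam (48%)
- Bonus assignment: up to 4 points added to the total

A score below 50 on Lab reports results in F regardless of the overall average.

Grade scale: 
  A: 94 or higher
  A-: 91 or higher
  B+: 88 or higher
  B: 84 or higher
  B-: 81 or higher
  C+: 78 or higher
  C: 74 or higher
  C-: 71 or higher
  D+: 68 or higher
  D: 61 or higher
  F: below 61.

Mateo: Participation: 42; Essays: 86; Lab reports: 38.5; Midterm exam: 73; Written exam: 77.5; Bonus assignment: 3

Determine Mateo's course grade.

Lab reports score 38.5 < 50: minimum not met.
Weighted total:
  Participation 42 × 0.2 = 8.4
  Essays 86 × 0.07 = 6.02
  Lab reports 38.5 × 0.05 = 1.925
  Midterm exam 73 × 0.2 = 14.6
  Written exam 77.5 × 0.48 = 37.2
Sum = 68.145
Bonus assignment: 68.145 + 3 = 71.145
Because the Lab reports minimum was not met, the result is F.

F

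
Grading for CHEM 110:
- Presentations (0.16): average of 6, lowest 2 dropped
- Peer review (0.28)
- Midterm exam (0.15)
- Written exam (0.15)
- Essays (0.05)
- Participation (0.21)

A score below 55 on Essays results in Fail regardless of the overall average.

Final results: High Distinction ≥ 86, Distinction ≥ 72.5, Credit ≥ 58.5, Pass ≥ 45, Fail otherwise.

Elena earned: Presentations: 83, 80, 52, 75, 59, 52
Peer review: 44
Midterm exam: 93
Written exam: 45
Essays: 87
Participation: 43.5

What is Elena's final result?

Pass

Presentations: drop 52, 52 → average of remaining 4 = 297/4 = 74.25
Essays score 87 ≥ 55: minimum met.
Weighted total:
  Presentations 74.25 × 0.16 = 11.88
  Peer review 44 × 0.28 = 12.32
  Midterm exam 93 × 0.15 = 13.95
  Written exam 45 × 0.15 = 6.75
  Essays 87 × 0.05 = 4.35
  Participation 43.5 × 0.21 = 9.135
Sum = 58.385
58.385 is ≥ 45 and < 58.5 → Pass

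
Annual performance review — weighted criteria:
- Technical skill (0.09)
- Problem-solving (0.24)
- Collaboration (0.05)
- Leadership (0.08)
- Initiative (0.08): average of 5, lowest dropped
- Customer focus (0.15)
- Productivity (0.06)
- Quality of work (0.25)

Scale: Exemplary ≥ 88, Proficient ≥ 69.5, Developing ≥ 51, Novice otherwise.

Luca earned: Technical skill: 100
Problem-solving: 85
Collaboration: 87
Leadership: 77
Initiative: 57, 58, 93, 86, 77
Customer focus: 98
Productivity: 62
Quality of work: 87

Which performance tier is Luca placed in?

Initiative: drop 57 → average of remaining 4 = 314/4 = 78.5
Weighted total:
  Technical skill 100 × 0.09 = 9
  Problem-solving 85 × 0.24 = 20.4
  Collaboration 87 × 0.05 = 4.35
  Leadership 77 × 0.08 = 6.16
  Initiative 78.5 × 0.08 = 6.28
  Customer focus 98 × 0.15 = 14.7
  Productivity 62 × 0.06 = 3.72
  Quality of work 87 × 0.25 = 21.75
Sum = 86.36
86.36 is ≥ 69.5 and < 88 → Proficient

Proficient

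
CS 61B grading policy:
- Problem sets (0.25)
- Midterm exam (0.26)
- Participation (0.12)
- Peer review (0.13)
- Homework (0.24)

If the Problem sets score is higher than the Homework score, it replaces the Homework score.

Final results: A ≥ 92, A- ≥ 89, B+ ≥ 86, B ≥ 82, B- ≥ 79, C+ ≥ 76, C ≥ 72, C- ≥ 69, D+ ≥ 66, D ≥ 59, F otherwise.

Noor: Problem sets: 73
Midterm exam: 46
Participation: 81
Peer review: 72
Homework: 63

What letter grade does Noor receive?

D+

Problem sets (73) > Homework (63), so Homework counts as 73.
Weighted total:
  Problem sets 73 × 0.25 = 18.25
  Midterm exam 46 × 0.26 = 11.96
  Participation 81 × 0.12 = 9.72
  Peer review 72 × 0.13 = 9.36
  Homework 73 × 0.24 = 17.52
Sum = 66.81
66.81 is ≥ 66 and < 69 → D+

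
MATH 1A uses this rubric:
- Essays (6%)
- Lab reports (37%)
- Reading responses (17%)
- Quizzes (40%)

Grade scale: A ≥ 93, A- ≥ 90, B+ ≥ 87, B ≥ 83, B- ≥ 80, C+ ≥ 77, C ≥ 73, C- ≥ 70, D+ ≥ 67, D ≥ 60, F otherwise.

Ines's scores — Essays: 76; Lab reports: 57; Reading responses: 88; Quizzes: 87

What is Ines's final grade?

Weighted total:
  Essays 76 × 0.06 = 4.56
  Lab reports 57 × 0.37 = 21.09
  Reading responses 88 × 0.17 = 14.96
  Quizzes 87 × 0.4 = 34.8
Sum = 75.41
75.41 is ≥ 73 and < 77 → C

C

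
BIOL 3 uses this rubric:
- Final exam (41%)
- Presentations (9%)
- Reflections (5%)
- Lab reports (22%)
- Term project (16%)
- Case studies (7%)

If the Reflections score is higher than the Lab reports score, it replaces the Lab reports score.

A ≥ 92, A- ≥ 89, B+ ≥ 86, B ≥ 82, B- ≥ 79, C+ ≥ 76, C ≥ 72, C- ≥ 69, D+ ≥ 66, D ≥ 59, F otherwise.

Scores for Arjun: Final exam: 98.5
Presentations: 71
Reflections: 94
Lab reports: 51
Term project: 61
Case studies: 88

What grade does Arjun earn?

Reflections (94) > Lab reports (51), so Lab reports counts as 94.
Weighted total:
  Final exam 98.5 × 0.41 = 40.385
  Presentations 71 × 0.09 = 6.39
  Reflections 94 × 0.05 = 4.7
  Lab reports 94 × 0.22 = 20.68
  Term project 61 × 0.16 = 9.76
  Case studies 88 × 0.07 = 6.16
Sum = 88.075
88.075 is ≥ 86 and < 89 → B+

B+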